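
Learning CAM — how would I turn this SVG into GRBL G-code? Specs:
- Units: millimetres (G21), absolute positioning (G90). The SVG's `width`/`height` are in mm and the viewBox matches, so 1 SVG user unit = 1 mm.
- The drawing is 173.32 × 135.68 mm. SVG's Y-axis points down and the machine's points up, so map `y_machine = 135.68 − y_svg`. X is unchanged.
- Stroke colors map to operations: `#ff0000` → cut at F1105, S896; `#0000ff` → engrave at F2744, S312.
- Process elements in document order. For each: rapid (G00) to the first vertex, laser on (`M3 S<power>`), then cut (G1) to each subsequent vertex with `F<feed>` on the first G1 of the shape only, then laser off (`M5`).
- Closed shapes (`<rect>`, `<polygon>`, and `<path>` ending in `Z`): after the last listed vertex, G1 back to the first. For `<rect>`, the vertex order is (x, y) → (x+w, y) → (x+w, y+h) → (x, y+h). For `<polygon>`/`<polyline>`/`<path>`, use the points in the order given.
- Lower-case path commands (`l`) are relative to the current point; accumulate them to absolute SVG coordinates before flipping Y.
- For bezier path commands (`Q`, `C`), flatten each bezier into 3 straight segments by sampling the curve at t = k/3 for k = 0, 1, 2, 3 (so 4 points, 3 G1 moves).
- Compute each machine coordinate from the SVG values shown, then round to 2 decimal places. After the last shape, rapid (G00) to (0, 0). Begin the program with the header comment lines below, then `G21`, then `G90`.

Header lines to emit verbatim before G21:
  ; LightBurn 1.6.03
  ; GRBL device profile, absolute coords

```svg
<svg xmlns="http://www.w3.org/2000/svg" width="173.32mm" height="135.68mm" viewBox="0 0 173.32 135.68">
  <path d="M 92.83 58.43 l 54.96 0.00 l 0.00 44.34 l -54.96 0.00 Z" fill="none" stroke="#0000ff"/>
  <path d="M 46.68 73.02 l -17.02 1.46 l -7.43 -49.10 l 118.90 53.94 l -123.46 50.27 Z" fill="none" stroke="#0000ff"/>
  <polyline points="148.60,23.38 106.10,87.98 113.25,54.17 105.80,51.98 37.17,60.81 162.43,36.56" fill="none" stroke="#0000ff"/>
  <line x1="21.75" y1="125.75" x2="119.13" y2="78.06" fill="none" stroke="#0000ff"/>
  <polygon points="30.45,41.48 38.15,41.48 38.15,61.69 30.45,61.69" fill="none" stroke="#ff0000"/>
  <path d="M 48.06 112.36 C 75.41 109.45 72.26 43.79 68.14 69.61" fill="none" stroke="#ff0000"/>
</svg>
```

; LightBurn 1.6.03
; GRBL device profile, absolute coords
G21
G90
G00 X92.83 Y77.25
M3 S312
G1 X147.79 Y77.25 F2744
G1 X147.79 Y32.91
G1 X92.83 Y32.91
G1 X92.83 Y77.25
M5
G00 X46.68 Y62.66
M3 S312
G1 X29.66 Y61.20 F2744
G1 X22.23 Y110.30
G1 X141.13 Y56.36
G1 X17.67 Y6.09
G1 X46.68 Y62.66
M5
G00 X148.60 Y112.30
M3 S312
G1 X106.10 Y47.70 F2744
G1 X113.25 Y81.51
G1 X105.80 Y83.70
G1 X37.17 Y74.87
G1 X162.43 Y99.12
M5
G00 X21.75 Y9.93
M3 S312
G1 X119.13 Y57.62 F2744
M5
G00 X30.45 Y94.20
M3 S896
G1 X38.15 Y94.20 F1105
G1 X38.15 Y73.99
G1 X30.45 Y73.99
G1 X30.45 Y94.20
M5
G00 X48.06 Y23.32
M3 S896
G1 X66.34 Y41.43 F1105
G1 X70.84 Y67.11
G1 X68.14 Y66.07
M5
G00 X0.00 Y0.00

1 u = 1 mm; y_m = 135.68 − y.

[1] `<path>` rectangle, #0000ff→engrave S312 F2744: (92.83,77.25) → (147.79,77.25) → (147.79,32.91) → (92.83,32.91) → (92.83,77.25) (closed)

[2] `<path>` closed polygon, #0000ff→engrave S312 F2744: (46.68,62.66) → (29.66,61.20) → (22.23,110.30) → (141.13,56.36) → (17.67,6.09) → (46.68,62.66) (closed)

[3] `<polyline>` open polyline, #0000ff→engrave S312 F2744: (148.60,112.30) → (106.10,47.70) → (113.25,81.51) → (105.80,83.70) → (37.17,74.87) → (162.43,99.12)

[4] `<line>` line segment, #0000ff→engrave S312 F2744: (21.75,9.93) → (119.13,57.62)

[5] `<polygon>` rectangle, #ff0000→cut S896 F1105: (30.45,94.20) → (38.15,94.20) → (38.15,73.99) → (30.45,73.99) → (30.45,94.20) (closed)

[6] `<path>` cubic bezier, #ff0000→cut S896 F1105: (48.06,23.32) → (66.34,41.43) → (70.84,67.11) → (68.14,66.07)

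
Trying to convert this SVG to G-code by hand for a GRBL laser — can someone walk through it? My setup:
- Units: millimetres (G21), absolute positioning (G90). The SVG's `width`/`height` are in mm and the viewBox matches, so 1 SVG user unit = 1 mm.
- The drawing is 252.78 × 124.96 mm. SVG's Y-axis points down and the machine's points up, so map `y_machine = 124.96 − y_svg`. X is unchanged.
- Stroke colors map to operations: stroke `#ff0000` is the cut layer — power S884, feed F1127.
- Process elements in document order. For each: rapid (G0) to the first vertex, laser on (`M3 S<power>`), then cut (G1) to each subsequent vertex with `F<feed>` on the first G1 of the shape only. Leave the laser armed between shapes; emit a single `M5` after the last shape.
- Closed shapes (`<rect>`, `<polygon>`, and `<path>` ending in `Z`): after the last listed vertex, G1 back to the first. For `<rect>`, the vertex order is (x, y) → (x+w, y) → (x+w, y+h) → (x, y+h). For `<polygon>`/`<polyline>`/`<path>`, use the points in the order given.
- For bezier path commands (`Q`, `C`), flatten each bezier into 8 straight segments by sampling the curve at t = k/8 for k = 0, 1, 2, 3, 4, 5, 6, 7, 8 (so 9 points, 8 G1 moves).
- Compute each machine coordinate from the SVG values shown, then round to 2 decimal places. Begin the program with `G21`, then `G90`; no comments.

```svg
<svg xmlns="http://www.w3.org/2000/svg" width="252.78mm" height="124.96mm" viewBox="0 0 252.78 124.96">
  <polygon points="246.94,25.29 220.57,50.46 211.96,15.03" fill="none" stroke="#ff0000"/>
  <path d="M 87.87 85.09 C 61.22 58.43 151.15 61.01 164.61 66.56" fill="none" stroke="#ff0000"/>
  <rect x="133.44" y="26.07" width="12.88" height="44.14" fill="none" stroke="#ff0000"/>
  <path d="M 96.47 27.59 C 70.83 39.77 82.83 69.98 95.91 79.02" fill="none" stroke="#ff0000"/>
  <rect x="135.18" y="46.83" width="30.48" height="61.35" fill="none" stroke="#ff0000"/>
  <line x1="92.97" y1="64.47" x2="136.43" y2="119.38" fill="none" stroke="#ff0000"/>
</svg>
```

viewBox `0 0 252.78 124.96` with mm width/height → 1 unit = 1 mm. Flip: y_m = 124.96 − y_svg.

**Shape 1** — `<polygon>` regular polygon, stroke `#ff0000` → cut (S884, F1127). Machine vertices: (246.94,99.67) → (220.57,74.50) → (211.96,109.93) → (246.94,99.67). Closed: final G1 returns to the first vertex.

**Shape 2** — `<path>` cubic bezier, stroke `#ff0000` → cut (S884, F1127). Control points (SVG): P0=(87.87,85.09), P1=(61.22,58.43), P2=(151.15,61.01), P3=(164.61,66.56); sampled at t=k/8. Machine vertices: (87.87,39.87) → (82.96,48.55) → (86.72,54.79) → (96.89,58.91) → (111.20,61.21) → (127.39,62.01) → (143.19,61.60) → (156.36,60.29) → (164.61,58.40). Open path.

**Shape 3** — `<rect>` rectangle, stroke `#ff0000` → cut (S884, F1127). Machine vertices: (133.44,98.89) → (146.32,98.89) → (146.32,54.75) → (133.44,54.75) → (133.44,98.89). Closed: final G1 returns to the first vertex.

**Shape 4** — `<path>` cubic bezier, stroke `#ff0000` → cut (S884, F1127). Control points (SVG): P0=(96.47,27.59), P1=(70.83,39.77), P2=(82.83,69.98), P3=(95.91,79.02); sampled at t=k/8. Machine vertices: (96.47,97.37) → (88.55,92.03) → (83.73,85.47) → (81.58,78.13) → (81.67,70.48) → (83.58,62.97) → (86.87,56.08) → (91.13,50.25) → (95.91,45.94). Open path.

**Shape 5** — `<rect>` rectangle, stroke `#ff0000` → cut (S884, F1127). Machine vertices: (135.18,78.13) → (165.66,78.13) → (165.66,16.78) → (135.18,16.78) → (135.18,78.13). Closed: final G1 returns to the first vertex.

**Shape 6** — `<line>` line segment, stroke `#ff0000` → cut (S884, F1127). Machine vertices: (92.97,60.49) → (136.43,5.58). Open path.

G21
G90
G0 X246.94 Y99.67
M3 S884
G1 X220.57 Y74.50 F1127
G1 X211.96 Y109.93
G1 X246.94 Y99.67
G0 X87.87 Y39.87
M3 S884
G1 X82.96 Y48.55 F1127
G1 X86.72 Y54.79
G1 X96.89 Y58.91
G1 X111.20 Y61.21
G1 X127.39 Y62.01
G1 X143.19 Y61.60
G1 X156.36 Y60.29
G1 X164.61 Y58.40
G0 X133.44 Y98.89
M3 S884
G1 X146.32 Y98.89 F1127
G1 X146.32 Y54.75
G1 X133.44 Y54.75
G1 X133.44 Y98.89
G0 X96.47 Y97.37
M3 S884
G1 X88.55 Y92.03 F1127
G1 X83.73 Y85.47
G1 X81.58 Y78.13
G1 X81.67 Y70.48
G1 X83.58 Y62.97
G1 X86.87 Y56.08
G1 X91.13 Y50.25
G1 X95.91 Y45.94
G0 X135.18 Y78.13
M3 S884
G1 X165.66 Y78.13 F1127
G1 X165.66 Y16.78
G1 X135.18 Y16.78
G1 X135.18 Y78.13
G0 X92.97 Y60.49
M3 S884
G1 X136.43 Y5.58 F1127
M5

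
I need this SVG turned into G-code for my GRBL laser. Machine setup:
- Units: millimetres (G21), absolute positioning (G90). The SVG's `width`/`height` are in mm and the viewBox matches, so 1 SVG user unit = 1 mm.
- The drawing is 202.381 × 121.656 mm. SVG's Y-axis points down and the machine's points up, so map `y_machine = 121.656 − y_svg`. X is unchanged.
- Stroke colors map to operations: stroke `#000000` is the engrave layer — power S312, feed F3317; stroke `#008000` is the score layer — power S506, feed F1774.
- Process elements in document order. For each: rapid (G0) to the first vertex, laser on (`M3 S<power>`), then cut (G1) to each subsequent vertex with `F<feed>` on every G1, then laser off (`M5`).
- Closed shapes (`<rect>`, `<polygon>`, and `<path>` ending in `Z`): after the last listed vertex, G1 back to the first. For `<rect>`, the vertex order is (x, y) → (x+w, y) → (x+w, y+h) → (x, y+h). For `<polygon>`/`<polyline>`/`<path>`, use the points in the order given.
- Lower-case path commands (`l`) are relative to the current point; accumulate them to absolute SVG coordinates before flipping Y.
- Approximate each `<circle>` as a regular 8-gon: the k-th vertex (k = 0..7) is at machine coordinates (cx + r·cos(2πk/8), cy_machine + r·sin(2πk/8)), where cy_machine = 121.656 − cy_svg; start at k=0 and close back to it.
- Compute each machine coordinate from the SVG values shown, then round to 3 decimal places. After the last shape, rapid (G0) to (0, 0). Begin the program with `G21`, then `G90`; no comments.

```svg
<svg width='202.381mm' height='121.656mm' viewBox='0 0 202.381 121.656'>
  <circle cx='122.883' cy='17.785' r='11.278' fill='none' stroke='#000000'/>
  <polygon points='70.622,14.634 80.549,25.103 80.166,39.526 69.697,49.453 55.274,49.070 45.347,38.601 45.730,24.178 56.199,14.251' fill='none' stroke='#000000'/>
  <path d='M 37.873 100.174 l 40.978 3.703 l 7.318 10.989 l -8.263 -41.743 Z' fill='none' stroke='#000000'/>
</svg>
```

Since the viewBox matches the mm dimensions, user units are millimetres directly. The only transform is the Y-flip y_m = 121.656 − y_svg.

Shape 1 is a circle drawn with `<circle>`. Its stroke #000000 means engrave at S312, F3317. After flipping Y the toolpath is (134.161,103.871) → (130.858,111.846) → (122.883,115.149) → (114.908,111.846) → (111.605,103.871) → (114.908,95.896) → (122.883,92.593) → (130.858,95.896) → (134.161,103.871), returning to the start.

Shape 2 is a regular polygon drawn with `<polygon>`. Its stroke #000000 means engrave at S312, F3317. After flipping Y the toolpath is (70.622,107.022) → (80.549,96.553) → (80.166,82.130) → (69.697,72.203) → (55.274,72.586) → (45.347,83.055) → (45.730,97.478) → (56.199,107.405) → (70.622,107.022), returning to the start.

Shape 3 is a closed polygon drawn with `<path>`. Its stroke #000000 means engrave at S312, F3317. After flipping Y the toolpath is (37.873,21.482) → (78.851,17.779) → (86.169,6.790) → (77.906,48.533) → (37.873,21.482), returning to the start.

G21
G90
G0 X134.161 Y103.871
M3 S312
G1 X130.858 Y111.846 F3317
G1 X122.883 Y115.149 F3317
G1 X114.908 Y111.846 F3317
G1 X111.605 Y103.871 F3317
G1 X114.908 Y95.896 F3317
G1 X122.883 Y92.593 F3317
G1 X130.858 Y95.896 F3317
G1 X134.161 Y103.871 F3317
M5
G0 X70.622 Y107.022
M3 S312
G1 X80.549 Y96.553 F3317
G1 X80.166 Y82.130 F3317
G1 X69.697 Y72.203 F3317
G1 X55.274 Y72.586 F3317
G1 X45.347 Y83.055 F3317
G1 X45.730 Y97.478 F3317
G1 X56.199 Y107.405 F3317
G1 X70.622 Y107.022 F3317
M5
G0 X37.873 Y21.482
M3 S312
G1 X78.851 Y17.779 F3317
G1 X86.169 Y6.790 F3317
G1 X77.906 Y48.533 F3317
G1 X37.873 Y21.482 F3317
M5
G0 X0.000 Y0.000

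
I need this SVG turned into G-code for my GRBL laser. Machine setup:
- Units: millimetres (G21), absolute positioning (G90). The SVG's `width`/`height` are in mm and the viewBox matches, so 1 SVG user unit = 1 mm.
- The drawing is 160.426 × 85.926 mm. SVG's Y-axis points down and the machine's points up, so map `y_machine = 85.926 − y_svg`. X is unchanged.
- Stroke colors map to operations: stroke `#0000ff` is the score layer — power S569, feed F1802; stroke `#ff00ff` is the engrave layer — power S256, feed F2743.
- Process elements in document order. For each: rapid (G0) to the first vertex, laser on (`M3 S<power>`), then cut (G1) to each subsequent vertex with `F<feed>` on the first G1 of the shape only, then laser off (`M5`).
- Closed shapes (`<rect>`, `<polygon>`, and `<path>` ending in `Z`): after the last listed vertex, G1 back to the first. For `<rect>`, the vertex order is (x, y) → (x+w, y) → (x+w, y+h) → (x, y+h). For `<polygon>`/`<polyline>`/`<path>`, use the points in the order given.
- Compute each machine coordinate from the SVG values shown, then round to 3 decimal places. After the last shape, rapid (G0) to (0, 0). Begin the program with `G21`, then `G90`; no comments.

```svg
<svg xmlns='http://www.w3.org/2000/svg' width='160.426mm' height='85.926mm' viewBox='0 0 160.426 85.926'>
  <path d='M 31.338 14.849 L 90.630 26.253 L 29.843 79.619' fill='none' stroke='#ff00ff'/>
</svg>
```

G21
G90
G0 X31.338 Y71.077
M3 S256
G1 X90.630 Y59.673 F2743
G1 X29.843 Y6.307
M5
G0 X0.000 Y0.000

viewBox `0 0 160.426 85.926` with mm width/height → 1 unit = 1 mm. Flip: y_m = 85.926 − y_svg.

**Shape 1** — `<path>` open polyline, stroke `#ff00ff` → engrave (S256, F2743). Machine vertices: (31.338,71.077) → (90.630,59.673) → (29.843,6.307). Open path.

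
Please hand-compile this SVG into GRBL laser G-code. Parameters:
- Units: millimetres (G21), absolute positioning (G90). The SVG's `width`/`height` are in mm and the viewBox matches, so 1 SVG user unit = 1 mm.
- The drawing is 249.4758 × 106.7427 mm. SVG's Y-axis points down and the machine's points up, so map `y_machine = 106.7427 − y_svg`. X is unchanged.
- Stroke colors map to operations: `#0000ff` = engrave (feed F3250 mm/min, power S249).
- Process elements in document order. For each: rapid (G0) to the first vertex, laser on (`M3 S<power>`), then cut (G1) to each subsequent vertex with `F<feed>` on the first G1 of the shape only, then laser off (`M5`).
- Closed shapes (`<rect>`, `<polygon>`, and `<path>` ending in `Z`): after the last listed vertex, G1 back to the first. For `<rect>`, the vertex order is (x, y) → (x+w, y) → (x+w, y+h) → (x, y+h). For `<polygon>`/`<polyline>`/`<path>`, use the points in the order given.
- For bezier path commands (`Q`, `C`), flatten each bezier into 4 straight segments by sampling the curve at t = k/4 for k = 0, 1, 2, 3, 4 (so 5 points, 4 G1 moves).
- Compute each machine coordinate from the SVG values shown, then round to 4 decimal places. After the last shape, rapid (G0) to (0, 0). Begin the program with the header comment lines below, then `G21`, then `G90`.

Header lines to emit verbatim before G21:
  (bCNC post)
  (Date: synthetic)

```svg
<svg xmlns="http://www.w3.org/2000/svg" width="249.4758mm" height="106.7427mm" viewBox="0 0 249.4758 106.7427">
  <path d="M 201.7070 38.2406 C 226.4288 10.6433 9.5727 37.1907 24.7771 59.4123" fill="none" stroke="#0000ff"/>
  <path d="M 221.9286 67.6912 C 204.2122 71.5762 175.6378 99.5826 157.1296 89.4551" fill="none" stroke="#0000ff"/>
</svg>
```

(bCNC post)
(Date: synthetic)
G21
G90
G0 X201.7070 Y68.5021
M3 S249
G1 X182.3531 Y79.9615 F3250
G1 X116.8111 Y76.5983
G1 X49.4845 Y63.8941
G1 X24.7771 Y47.3304
M5
G0 X221.9286 Y39.0515
M3 S249
G1 X206.9324 Y32.5877 F3250
G1 X189.8260 Y22.9149
G1 X172.5712 Y15.8693
G1 X157.1296 Y17.2876
M5
G0 X0.0000 Y0.0000

viewBox `0 0 249.4758 106.7427` with mm width/height → 1 unit = 1 mm. Flip: y_m = 106.7427 − y_svg.

**Shape 1** — `<path>` cubic bezier, stroke `#0000ff` → engrave (S249, F3250). Control points (SVG): P0=(201.7070,38.2406), P1=(226.4288,10.6433), P2=(9.5727,37.1907), P3=(24.7771,59.4123); sampled at t=k/4. Machine vertices: (201.7070,68.5021) → (182.3531,79.9615) → (116.8111,76.5983) → (49.4845,63.8941) → (24.7771,47.3304). Open path.

**Shape 2** — `<path>` cubic bezier, stroke `#0000ff` → engrave (S249, F3250). Control points (SVG): P0=(221.9286,67.6912), P1=(204.2122,71.5762), P2=(175.6378,99.5826), P3=(157.1296,89.4551); sampled at t=k/4. Machine vertices: (221.9286,39.0515) → (206.9324,32.5877) → (189.8260,22.9149) → (172.5712,15.8693) → (157.1296,17.2876). Open path.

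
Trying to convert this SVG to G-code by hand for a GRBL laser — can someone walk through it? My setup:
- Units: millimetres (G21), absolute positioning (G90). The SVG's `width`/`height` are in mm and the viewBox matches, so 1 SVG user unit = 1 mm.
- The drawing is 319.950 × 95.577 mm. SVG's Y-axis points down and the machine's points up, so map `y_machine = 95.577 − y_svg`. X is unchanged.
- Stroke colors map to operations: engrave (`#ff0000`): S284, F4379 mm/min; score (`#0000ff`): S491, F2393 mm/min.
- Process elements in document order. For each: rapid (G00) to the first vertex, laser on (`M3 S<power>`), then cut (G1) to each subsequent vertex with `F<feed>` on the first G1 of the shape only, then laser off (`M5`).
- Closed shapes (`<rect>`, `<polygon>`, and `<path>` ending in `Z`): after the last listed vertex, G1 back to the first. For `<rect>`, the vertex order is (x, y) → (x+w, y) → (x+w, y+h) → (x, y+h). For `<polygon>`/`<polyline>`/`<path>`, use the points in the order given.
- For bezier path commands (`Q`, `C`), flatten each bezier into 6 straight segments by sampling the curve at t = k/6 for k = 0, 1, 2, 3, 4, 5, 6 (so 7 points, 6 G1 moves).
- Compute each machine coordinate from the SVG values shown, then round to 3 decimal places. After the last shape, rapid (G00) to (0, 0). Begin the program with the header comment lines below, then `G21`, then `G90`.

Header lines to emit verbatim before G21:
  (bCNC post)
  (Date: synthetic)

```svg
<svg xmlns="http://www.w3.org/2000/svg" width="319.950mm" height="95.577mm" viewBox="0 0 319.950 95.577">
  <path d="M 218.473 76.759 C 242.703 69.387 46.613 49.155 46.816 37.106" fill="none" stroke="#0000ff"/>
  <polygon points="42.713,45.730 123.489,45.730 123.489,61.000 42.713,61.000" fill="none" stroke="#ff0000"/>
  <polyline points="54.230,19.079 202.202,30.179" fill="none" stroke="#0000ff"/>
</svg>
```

1 u = 1 mm; y_m = 95.577 − y.

[1] `<path>` cubic bezier, #0000ff→score S491 F2393: (218.473,18.818) → (214.157,23.478) → (184.693,29.697) → (141.655,36.891) → (96.614,44.474) → (61.143,51.862) → (46.816,58.471)

[2] `<polygon>` rectangle, #ff0000→engrave S284 F4379: (42.713,49.847) → (123.489,49.847) → (123.489,34.577) → (42.713,34.577) → (42.713,49.847) (closed)

[3] `<polyline>` line segment, #0000ff→score S491 F2393: (54.230,76.498) → (202.202,65.398)

(bCNC post)
(Date: synthetic)
G21
G90
G00 X218.473 Y18.818
M3 S491
G1 X214.157 Y23.478 F2393
G1 X184.693 Y29.697
G1 X141.655 Y36.891
G1 X96.614 Y44.474
G1 X61.143 Y51.862
G1 X46.816 Y58.471
M5
G00 X42.713 Y49.847
M3 S284
G1 X123.489 Y49.847 F4379
G1 X123.489 Y34.577
G1 X42.713 Y34.577
G1 X42.713 Y49.847
M5
G00 X54.230 Y76.498
M3 S491
G1 X202.202 Y65.398 F2393
M5
G00 X0.000 Y0.000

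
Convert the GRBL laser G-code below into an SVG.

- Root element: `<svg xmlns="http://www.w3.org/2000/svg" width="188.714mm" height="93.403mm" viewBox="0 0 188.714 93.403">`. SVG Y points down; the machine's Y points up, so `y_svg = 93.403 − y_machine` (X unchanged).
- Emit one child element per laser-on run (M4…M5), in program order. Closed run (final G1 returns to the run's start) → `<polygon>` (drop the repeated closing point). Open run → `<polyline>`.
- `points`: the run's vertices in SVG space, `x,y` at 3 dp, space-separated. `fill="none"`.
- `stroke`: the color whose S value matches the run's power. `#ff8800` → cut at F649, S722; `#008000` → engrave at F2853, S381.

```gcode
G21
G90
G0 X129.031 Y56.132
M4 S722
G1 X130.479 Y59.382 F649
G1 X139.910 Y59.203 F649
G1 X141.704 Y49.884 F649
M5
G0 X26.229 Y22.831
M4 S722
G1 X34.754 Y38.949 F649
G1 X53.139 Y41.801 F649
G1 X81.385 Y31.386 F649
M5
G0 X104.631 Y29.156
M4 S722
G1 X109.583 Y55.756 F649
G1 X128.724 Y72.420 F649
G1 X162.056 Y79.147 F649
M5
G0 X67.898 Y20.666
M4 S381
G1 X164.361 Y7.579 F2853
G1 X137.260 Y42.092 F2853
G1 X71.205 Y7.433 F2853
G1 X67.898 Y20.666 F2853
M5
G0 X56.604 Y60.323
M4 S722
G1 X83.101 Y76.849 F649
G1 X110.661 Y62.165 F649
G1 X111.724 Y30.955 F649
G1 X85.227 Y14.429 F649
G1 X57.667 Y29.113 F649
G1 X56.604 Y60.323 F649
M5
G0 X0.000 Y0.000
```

<svg xmlns="http://www.w3.org/2000/svg" width="188.714mm" height="93.403mm" viewBox="0 0 188.714 93.403">
  <polyline points="129.031,37.271 130.479,34.021 139.910,34.200 141.704,43.519" fill="none" stroke="#ff8800"/>
  <polyline points="26.229,70.572 34.754,54.454 53.139,51.602 81.385,62.017" fill="none" stroke="#ff8800"/>
  <polyline points="104.631,64.247 109.583,37.647 128.724,20.983 162.056,14.256" fill="none" stroke="#ff8800"/>
  <polygon points="67.898,72.737 164.361,85.824 137.260,51.311 71.205,85.970" fill="none" stroke="#008000"/>
  <polygon points="56.604,33.080 83.101,16.554 110.661,31.238 111.724,62.448 85.227,78.974 57.667,64.290" fill="none" stroke="#ff8800"/>
</svg>

Machine Y-up, SVG Y-down with viewBox height 93.403, so y_svg = 93.403 − y_machine; X carries over.

Run 1: power S722 maps to stroke `#ff8800` (cut). The run is open, so emit a `<polyline>` with points (Y-flipped): 129.031,37.271 130.479,34.021 139.910,34.200 141.704,43.519.

Run 2: S722 ⇒ cut layer `#ff8800`. The run is open, so emit a `<polyline>` with points (Y-flipped): 26.229,70.572 34.754,54.454 53.139,51.602 81.385,62.017.

Run 3: power S722 maps to stroke `#ff8800` (cut). The run is open, so emit a `<polyline>` with points (Y-flipped): 104.631,64.247 109.583,37.647 128.724,20.983 162.056,14.256.

Run 4: the run's S381 means `#008000` (engrave). The run returns to its start, so emit a `<polygon>` with points (Y-flipped): 67.898,72.737 164.361,85.824 137.260,51.311 71.205,85.970.

Run 5: S722 ⇒ cut layer `#ff8800`. The run returns to its start, so emit a `<polygon>` with points (Y-flipped): 56.604,33.080 83.101,16.554 110.661,31.238 111.724,62.448 85.227,78.974 57.667,64.290.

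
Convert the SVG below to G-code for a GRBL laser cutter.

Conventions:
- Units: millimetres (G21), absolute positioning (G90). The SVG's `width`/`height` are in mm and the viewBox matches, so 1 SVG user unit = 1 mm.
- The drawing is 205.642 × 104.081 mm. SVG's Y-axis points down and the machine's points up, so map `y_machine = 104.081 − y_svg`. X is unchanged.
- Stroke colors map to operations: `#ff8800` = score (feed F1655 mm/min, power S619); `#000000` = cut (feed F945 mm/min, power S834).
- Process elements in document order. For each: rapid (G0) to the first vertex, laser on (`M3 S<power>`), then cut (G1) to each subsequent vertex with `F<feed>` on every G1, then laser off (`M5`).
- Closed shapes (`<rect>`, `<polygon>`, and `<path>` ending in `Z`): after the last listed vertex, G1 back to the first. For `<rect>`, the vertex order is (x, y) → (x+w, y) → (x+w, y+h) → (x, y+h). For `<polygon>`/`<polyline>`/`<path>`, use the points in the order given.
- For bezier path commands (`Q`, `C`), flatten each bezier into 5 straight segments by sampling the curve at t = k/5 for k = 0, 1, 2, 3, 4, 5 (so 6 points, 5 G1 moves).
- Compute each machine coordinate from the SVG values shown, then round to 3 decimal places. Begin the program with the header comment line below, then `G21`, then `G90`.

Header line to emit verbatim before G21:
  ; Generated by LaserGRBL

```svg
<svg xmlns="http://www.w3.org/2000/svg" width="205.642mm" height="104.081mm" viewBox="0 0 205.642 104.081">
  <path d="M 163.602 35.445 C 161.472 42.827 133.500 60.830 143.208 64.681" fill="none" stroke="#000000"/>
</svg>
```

; Generated by LaserGRBL
G21
G90
G0 X163.602 Y68.636
M3 S834
G1 X159.731 Y63.130 F945
G1 X152.707 Y56.265 F945
G1 X145.579 Y49.229 F945
G1 X141.397 Y43.211 F945
G1 X143.208 Y39.400 F945
M5

1 u = 1 mm; y_m = 104.081 − y.

[1] `<path>` cubic bezier, #000000→cut S834 F945: (163.602,68.636) → (159.731,63.130) → (152.707,56.265) → (145.579,49.229) → (141.397,43.211) → (143.208,39.400)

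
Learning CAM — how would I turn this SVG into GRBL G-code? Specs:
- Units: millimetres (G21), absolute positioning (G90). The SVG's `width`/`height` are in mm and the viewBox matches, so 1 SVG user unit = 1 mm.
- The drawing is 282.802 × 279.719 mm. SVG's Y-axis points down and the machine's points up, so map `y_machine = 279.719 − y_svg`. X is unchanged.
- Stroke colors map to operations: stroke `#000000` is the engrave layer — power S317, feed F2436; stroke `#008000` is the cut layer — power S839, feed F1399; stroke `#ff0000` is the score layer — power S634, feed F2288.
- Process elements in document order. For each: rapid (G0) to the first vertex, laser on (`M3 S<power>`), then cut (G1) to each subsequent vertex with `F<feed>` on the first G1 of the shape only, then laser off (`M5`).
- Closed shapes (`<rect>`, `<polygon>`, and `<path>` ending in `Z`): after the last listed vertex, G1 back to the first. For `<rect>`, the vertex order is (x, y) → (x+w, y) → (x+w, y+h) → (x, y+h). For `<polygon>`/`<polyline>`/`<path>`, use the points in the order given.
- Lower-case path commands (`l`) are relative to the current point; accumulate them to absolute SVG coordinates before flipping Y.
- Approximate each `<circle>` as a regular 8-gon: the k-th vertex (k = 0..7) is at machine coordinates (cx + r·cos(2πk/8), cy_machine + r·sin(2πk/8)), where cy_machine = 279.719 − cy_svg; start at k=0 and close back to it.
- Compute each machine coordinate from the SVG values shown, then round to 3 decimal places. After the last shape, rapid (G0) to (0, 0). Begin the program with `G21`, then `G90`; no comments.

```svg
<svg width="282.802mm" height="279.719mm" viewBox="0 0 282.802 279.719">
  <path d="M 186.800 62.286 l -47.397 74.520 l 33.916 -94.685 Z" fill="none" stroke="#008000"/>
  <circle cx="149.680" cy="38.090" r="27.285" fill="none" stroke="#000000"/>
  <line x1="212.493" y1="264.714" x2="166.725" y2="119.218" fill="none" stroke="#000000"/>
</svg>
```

viewBox `0 0 282.802 279.719` with mm width/height → 1 unit = 1 mm. Flip: y_m = 279.719 − y_svg.

**Shape 1** — `<path>` closed polygon, stroke `#008000` → cut (S839, F1399). Machine vertices: (186.800,217.433) → (139.403,142.913) → (173.319,237.598) → (186.800,217.433). Closed: final G1 returns to the first vertex.

**Shape 2** — `<circle>` circle, stroke `#000000` → engrave (S317, F2436). Machine vertices: (176.965,241.629) → (168.973,260.922) → (149.680,268.914) → (130.387,260.922) → (122.395,241.629) → (130.387,222.336) → (149.680,214.344) → (168.973,222.336) → (176.965,241.629). Closed: final G1 returns to the first vertex.

**Shape 3** — `<line>` line segment, stroke `#000000` → engrave (S317, F2436). Machine vertices: (212.493,15.005) → (166.725,160.501). Open path.

G21
G90
G0 X186.800 Y217.433
M3 S839
G1 X139.403 Y142.913 F1399
G1 X173.319 Y237.598
G1 X186.800 Y217.433
M5
G0 X176.965 Y241.629
M3 S317
G1 X168.973 Y260.922 F2436
G1 X149.680 Y268.914
G1 X130.387 Y260.922
G1 X122.395 Y241.629
G1 X130.387 Y222.336
G1 X149.680 Y214.344
G1 X168.973 Y222.336
G1 X176.965 Y241.629
M5
G0 X212.493 Y15.005
M3 S317
G1 X166.725 Y160.501 F2436
M5
G0 X0.000 Y0.000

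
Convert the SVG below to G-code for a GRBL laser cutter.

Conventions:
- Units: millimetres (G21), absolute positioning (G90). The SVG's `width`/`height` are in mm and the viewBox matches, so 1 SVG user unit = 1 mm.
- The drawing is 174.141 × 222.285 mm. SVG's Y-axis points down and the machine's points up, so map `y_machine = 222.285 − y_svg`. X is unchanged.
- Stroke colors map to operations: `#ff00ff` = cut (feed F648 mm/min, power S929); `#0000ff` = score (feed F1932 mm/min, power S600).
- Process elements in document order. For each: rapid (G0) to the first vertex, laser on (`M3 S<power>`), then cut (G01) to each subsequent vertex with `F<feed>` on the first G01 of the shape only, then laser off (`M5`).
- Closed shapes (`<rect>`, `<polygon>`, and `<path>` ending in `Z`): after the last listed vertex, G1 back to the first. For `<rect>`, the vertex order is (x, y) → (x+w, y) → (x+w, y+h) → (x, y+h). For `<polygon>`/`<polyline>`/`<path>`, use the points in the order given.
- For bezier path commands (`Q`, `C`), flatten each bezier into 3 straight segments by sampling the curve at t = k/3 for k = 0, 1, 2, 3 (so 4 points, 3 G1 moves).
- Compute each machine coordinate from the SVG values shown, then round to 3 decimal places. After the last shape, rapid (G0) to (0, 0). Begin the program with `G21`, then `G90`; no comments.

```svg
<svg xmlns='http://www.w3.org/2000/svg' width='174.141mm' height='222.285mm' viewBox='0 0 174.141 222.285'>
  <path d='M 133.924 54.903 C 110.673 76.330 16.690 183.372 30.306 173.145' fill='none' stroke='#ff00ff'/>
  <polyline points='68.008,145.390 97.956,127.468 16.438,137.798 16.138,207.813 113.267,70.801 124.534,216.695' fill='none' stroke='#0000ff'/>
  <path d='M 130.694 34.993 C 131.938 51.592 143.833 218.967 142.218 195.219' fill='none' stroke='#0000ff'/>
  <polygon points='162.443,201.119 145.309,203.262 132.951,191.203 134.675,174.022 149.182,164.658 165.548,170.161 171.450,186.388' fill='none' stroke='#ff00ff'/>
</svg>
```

G21
G90
G0 X133.924 Y167.382
M3 S929
G01 X93.701 Y124.931 F648
G01 X45.951 Y70.488
G01 X30.306 Y49.140
M5
G0 X68.008 Y76.895
M3 S600
G01 X97.956 Y94.817 F1932
G01 X16.438 Y84.487
G01 X16.138 Y14.472
G01 X113.267 Y151.484
G01 X124.534 Y5.590
M5
G0 X130.694 Y187.292
M3 S600
G01 X134.593 Y133.097 F1932
G01 X140.225 Y54.363
G01 X142.218 Y27.066
M5
G0 X162.443 Y21.166
M3 S929
G01 X145.309 Y19.023 F648
G01 X132.951 Y31.082
G01 X134.675 Y48.263
G01 X149.182 Y57.627
G01 X165.548 Y52.124
G01 X171.450 Y35.897
G01 X162.443 Y21.166
M5
G0 X0.000 Y0.000

viewBox `0 0 174.141 222.285` with mm width/height → 1 unit = 1 mm. Flip: y_m = 222.285 − y_svg.

**Shape 1** — `<path>` cubic bezier, stroke `#ff00ff` → cut (S929, F648). Control points (SVG): P0=(133.924,54.903), P1=(110.673,76.330), P2=(16.690,183.372), P3=(30.306,173.145); sampled at t=k/3. Machine vertices: (133.924,167.382) → (93.701,124.931) → (45.951,70.488) → (30.306,49.140). Open path.

**Shape 2** — `<polyline>` open polyline, stroke `#0000ff` → score (S600, F1932). Machine vertices: (68.008,76.895) → (97.956,94.817) → (16.438,84.487) → (16.138,14.472) → (113.267,151.484) → (124.534,5.590). Open path.

**Shape 3** — `<path>` cubic bezier, stroke `#0000ff` → score (S600, F1932). Control points (SVG): P0=(130.694,34.993), P1=(131.938,51.592), P2=(143.833,218.967), P3=(142.218,195.219); sampled at t=k/3. Machine vertices: (130.694,187.292) → (134.593,133.097) → (140.225,54.363) → (142.218,27.066). Open path.

**Shape 4** — `<polygon>` regular polygon, stroke `#ff00ff` → cut (S929, F648). Machine vertices: (162.443,21.166) → (145.309,19.023) → (132.951,31.082) → (134.675,48.263) → (149.182,57.627) → (165.548,52.124) → (171.450,35.897) → (162.443,21.166). Closed: final G1 returns to the first vertex.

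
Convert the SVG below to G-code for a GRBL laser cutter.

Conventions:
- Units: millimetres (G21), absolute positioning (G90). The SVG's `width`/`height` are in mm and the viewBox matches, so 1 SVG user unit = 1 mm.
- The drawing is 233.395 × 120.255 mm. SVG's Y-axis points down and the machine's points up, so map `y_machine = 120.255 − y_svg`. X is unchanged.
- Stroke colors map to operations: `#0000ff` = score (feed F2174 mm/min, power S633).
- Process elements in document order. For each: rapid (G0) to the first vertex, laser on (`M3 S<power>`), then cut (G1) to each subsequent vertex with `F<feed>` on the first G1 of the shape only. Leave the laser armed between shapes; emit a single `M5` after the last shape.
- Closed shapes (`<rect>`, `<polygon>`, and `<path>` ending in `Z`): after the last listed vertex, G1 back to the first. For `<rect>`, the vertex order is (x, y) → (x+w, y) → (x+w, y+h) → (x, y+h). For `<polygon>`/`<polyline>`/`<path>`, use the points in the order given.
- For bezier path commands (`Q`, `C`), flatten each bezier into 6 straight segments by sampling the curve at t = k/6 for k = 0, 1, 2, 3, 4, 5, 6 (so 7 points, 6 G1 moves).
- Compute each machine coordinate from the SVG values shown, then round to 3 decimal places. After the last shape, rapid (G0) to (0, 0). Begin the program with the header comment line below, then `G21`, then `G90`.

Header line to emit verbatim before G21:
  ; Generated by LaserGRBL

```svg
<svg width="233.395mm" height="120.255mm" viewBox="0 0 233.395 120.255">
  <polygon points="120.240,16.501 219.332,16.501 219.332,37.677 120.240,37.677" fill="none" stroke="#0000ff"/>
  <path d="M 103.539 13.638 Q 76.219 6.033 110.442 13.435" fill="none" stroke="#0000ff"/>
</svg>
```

; Generated by LaserGRBL
G21
G90
G0 X120.240 Y103.754
M3 S633
G1 X219.332 Y103.754 F2174
G1 X219.332 Y82.578
G1 X120.240 Y82.578
G1 X120.240 Y103.754
G0 X103.539 Y106.617
M3 S633
G1 X96.142 Y108.735 F2174
G1 X92.164 Y110.020
G1 X91.605 Y110.470
G1 X94.465 Y110.087
G1 X100.744 Y108.870
G1 X110.442 Y106.820
M5
G0 X0.000 Y0.000

Since the viewBox matches the mm dimensions, user units are millimetres directly. The only transform is the Y-flip y_m = 120.255 − y_svg.

Shape 1 is a rectangle drawn with `<polygon>`. Its stroke #0000ff means score at S633, F2174. After flipping Y the toolpath is (120.240,103.754) → (219.332,103.754) → (219.332,82.578) → (120.240,82.578) → (120.240,103.754), returning to the start.

Shape 2 is a quadratic bezier drawn with `<path>`. Its stroke #0000ff means score at S633, F2174. After flipping Y the toolpath is (103.539,106.617) → (96.142,108.735) → (92.164,110.020) → (91.605,110.470) → (94.465,110.087) → (100.744,108.870) → (110.442,106.820).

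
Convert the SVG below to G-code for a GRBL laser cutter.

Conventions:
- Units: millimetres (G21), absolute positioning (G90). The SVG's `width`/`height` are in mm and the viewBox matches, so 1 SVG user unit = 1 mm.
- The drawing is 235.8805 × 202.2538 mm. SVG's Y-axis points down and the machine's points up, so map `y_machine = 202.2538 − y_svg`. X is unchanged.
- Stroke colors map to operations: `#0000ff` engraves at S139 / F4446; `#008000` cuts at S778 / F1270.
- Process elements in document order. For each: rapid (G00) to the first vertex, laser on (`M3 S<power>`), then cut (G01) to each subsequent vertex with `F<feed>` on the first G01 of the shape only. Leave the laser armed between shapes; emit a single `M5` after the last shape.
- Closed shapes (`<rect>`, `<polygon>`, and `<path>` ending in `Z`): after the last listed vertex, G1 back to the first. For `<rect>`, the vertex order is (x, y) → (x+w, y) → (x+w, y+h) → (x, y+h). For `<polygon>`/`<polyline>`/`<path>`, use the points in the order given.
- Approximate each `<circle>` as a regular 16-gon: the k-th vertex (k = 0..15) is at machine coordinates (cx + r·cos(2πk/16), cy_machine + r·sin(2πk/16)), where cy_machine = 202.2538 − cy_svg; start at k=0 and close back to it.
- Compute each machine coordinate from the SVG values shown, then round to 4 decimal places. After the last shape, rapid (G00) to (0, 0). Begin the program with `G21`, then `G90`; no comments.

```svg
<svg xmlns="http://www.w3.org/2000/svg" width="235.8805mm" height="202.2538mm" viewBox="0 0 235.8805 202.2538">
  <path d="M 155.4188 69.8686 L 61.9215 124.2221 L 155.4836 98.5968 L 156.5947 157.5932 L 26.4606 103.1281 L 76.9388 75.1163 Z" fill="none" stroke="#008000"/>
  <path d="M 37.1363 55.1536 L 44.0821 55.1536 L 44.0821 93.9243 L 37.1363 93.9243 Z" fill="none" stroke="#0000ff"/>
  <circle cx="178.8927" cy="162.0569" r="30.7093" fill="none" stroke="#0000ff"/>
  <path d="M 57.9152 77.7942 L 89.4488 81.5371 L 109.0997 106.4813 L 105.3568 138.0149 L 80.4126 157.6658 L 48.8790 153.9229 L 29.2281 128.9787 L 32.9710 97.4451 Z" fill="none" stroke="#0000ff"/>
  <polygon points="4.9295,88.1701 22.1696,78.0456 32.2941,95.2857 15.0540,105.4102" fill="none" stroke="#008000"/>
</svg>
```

Since the viewBox matches the mm dimensions, user units are millimetres directly. The only transform is the Y-flip y_m = 202.2538 − y_svg.

Shape 1 is a closed polygon drawn with `<path>`. Its stroke #008000 means cut at S778, F1270. After flipping Y the toolpath is (155.4188,132.3852) → (61.9215,78.0317) → (155.4836,103.6570) → (156.5947,44.6606) → (26.4606,99.1257) → (76.9388,127.1375) → (155.4188,132.3852), returning to the start.

Shape 2 is a rectangle drawn with `<path>`. Its stroke #0000ff means engrave at S139, F4446. After flipping Y the toolpath is (37.1363,147.1002) → (44.0821,147.1002) → (44.0821,108.3295) → (37.1363,108.3295) → (37.1363,147.1002), returning to the start.

Shape 3 is a circle drawn with `<circle>`. Its stroke #0000ff means engrave at S139, F4446. After flipping Y the toolpath is (209.6020,40.1969) → (207.2644,51.9488) → (200.6075,61.9117) → (190.6446,68.5686) → (178.8927,70.9062) → (167.1408,68.5686) → (157.1779,61.9117) → (150.5210,51.9488) → (148.1834,40.1969) → (150.5210,28.4450) → (157.1779,18.4821) → (167.1408,11.8252) → (178.8927,9.4876) → (190.6446,11.8252) → (200.6075,18.4821) → (207.2644,28.4450) → (209.6020,40.1969), returning to the start.

Shape 4 is a regular polygon drawn with `<path>`. Its stroke #0000ff means engrave at S139, F4446. After flipping Y the toolpath is (57.9152,124.4596) → (89.4488,120.7167) → (109.0997,95.7725) → (105.3568,64.2389) → (80.4126,44.5880) → (48.8790,48.3309) → (29.2281,73.2751) → (32.9710,104.8087) → (57.9152,124.4596), returning to the start.

Shape 5 is a regular polygon drawn with `<polygon>`. Its stroke #008000 means cut at S778, F1270. After flipping Y the toolpath is (4.9295,114.0837) → (22.1696,124.2082) → (32.2941,106.9681) → (15.0540,96.8436) → (4.9295,114.0837), returning to the start.

G21
G90
G00 X155.4188 Y132.3852
M3 S778
G01 X61.9215 Y78.0317 F1270
G01 X155.4836 Y103.6570
G01 X156.5947 Y44.6606
G01 X26.4606 Y99.1257
G01 X76.9388 Y127.1375
G01 X155.4188 Y132.3852
G00 X37.1363 Y147.1002
M3 S139
G01 X44.0821 Y147.1002 F4446
G01 X44.0821 Y108.3295
G01 X37.1363 Y108.3295
G01 X37.1363 Y147.1002
G00 X209.6020 Y40.1969
M3 S139
G01 X207.2644 Y51.9488 F4446
G01 X200.6075 Y61.9117
G01 X190.6446 Y68.5686
G01 X178.8927 Y70.9062
G01 X167.1408 Y68.5686
G01 X157.1779 Y61.9117
G01 X150.5210 Y51.9488
G01 X148.1834 Y40.1969
G01 X150.5210 Y28.4450
G01 X157.1779 Y18.4821
G01 X167.1408 Y11.8252
G01 X178.8927 Y9.4876
G01 X190.6446 Y11.8252
G01 X200.6075 Y18.4821
G01 X207.2644 Y28.4450
G01 X209.6020 Y40.1969
G00 X57.9152 Y124.4596
M3 S139
G01 X89.4488 Y120.7167 F4446
G01 X109.0997 Y95.7725
G01 X105.3568 Y64.2389
G01 X80.4126 Y44.5880
G01 X48.8790 Y48.3309
G01 X29.2281 Y73.2751
G01 X32.9710 Y104.8087
G01 X57.9152 Y124.4596
G00 X4.9295 Y114.0837
M3 S778
G01 X22.1696 Y124.2082 F1270
G01 X32.2941 Y106.9681
G01 X15.0540 Y96.8436
G01 X4.9295 Y114.0837
M5
G00 X0.0000 Y0.0000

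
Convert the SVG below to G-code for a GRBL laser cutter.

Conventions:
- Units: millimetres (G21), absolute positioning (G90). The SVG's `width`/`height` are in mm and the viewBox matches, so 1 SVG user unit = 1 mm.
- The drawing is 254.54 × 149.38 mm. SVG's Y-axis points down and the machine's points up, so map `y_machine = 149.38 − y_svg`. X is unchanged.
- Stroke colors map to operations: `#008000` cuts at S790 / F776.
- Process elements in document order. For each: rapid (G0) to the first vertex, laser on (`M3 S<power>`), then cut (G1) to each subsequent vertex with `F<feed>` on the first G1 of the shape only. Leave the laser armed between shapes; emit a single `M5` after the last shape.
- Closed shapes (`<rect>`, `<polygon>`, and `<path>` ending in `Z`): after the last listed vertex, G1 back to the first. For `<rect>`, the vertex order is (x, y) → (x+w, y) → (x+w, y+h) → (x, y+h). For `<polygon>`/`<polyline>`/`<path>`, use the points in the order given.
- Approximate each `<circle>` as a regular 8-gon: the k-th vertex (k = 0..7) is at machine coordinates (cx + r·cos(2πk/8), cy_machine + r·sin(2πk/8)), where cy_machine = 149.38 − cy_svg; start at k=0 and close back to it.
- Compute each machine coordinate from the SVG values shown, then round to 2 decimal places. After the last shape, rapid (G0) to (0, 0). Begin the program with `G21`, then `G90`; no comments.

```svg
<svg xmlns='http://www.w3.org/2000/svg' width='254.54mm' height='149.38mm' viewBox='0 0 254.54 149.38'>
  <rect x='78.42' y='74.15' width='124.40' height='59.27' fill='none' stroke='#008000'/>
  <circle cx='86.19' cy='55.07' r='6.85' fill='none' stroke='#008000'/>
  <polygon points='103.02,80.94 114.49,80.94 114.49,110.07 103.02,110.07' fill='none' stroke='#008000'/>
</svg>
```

G21
G90
G0 X78.42 Y75.23
M3 S790
G1 X202.82 Y75.23 F776
G1 X202.82 Y15.96
G1 X78.42 Y15.96
G1 X78.42 Y75.23
G0 X93.04 Y94.31
M3 S790
G1 X91.03 Y99.15 F776
G1 X86.19 Y101.16
G1 X81.35 Y99.15
G1 X79.34 Y94.31
G1 X81.35 Y89.47
G1 X86.19 Y87.46
G1 X91.03 Y89.47
G1 X93.04 Y94.31
G0 X103.02 Y68.44
M3 S790
G1 X114.49 Y68.44 F776
G1 X114.49 Y39.31
G1 X103.02 Y39.31
G1 X103.02 Y68.44
M5
G0 X0.00 Y0.00

viewBox `0 0 254.54 149.38` with mm width/height → 1 unit = 1 mm. Flip: y_m = 149.38 − y_svg.

**Shape 1** — `<rect>` rectangle, stroke `#008000` → cut (S790, F776). Machine vertices: (78.42,75.23) → (202.82,75.23) → (202.82,15.96) → (78.42,15.96) → (78.42,75.23). Closed: final G1 returns to the first vertex.

**Shape 2** — `<circle>` circle, stroke `#008000` → cut (S790, F776). Machine vertices: (93.04,94.31) → (91.03,99.15) → (86.19,101.16) → (81.35,99.15) → (79.34,94.31) → (81.35,89.47) → (86.19,87.46) → (91.03,89.47) → (93.04,94.31). Closed: final G1 returns to the first vertex.

**Shape 3** — `<polygon>` rectangle, stroke `#008000` → cut (S790, F776). Machine vertices: (103.02,68.44) → (114.49,68.44) → (114.49,39.31) → (103.02,39.31) → (103.02,68.44). Closed: final G1 returns to the first vertex.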